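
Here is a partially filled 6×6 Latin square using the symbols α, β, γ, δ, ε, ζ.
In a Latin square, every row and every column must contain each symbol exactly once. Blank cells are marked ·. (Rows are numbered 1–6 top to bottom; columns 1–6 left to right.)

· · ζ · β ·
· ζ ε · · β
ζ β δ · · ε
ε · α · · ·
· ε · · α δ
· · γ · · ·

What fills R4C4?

β

Row 3, column 5: row 3 has {β, δ, ε, ζ} and column 5 has {α, β}, leaving only γ.
Row 2, column 5: row 2 has {β, ε, ζ} and column 5 has {α, β, γ}, leaving only δ.
Row 3, column 4: row 3 has {β, γ, δ, ε, ζ} and column 4 has {}, leaving only α.
Row 2, column 4: row 2 has {β, δ, ε, ζ} and column 4 has {α}, leaving only γ.
Row 2, column 1: row 2 has {β, γ, δ, ε, ζ} and column 1 has {ε, ζ}, leaving only α.
Row 4, column 5: row 4 has {α, ε} and column 5 has {α, β, γ, δ}, leaving only ζ.
Row 4, column 6: row 4 has {α, ε, ζ} and column 6 has {β, δ, ε}, leaving only γ.
Row 1, column 6: row 1 has {β, ζ} and column 6 has {β, γ, δ, ε}, leaving only α.
Row 4, column 2: row 4 has {α, γ, ε, ζ} and column 2 has {β, ε, ζ}, leaving only δ.
Row 4 already has {α, γ, δ, ε, ζ} and column 4 already has {α, γ}, so row 4, column 4 must be β.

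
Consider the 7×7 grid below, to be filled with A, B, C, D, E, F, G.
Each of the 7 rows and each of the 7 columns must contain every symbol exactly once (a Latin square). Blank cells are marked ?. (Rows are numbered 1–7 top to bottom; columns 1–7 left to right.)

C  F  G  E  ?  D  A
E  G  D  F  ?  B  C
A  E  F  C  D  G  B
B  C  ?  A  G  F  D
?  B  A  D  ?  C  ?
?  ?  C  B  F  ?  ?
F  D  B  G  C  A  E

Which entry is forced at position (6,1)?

D

Row 1, column 5: row 1 has {A, C, D, E, F, G} and column 5 has {C, D, F, G}, leaving only B.
Row 2, column 5: row 2 has {B, C, D, E, F, G} and column 5 has {B, C, D, F, G}, leaving only A.
Row 4, column 3: row 4 has {A, B, C, D, F, G} and column 3 has {A, B, C, D, F, G}, leaving only E.
Row 5, column 1: row 5 has {A, B, C, D} and column 1 has {A, B, C, E, F}, leaving only G.
Row 6 already has {B, C, F} and column 1 already has {A, B, C, E, F, G}, so row 6, column 1 must be D.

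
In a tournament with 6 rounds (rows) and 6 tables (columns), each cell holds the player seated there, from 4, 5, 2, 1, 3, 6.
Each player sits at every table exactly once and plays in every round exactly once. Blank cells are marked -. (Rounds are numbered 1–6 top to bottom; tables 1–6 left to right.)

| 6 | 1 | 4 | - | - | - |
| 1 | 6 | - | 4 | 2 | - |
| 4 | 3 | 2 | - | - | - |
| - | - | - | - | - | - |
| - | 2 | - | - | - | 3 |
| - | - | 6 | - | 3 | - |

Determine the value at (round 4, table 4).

Round 1, table 5: round 1 has {4, 1, 6} and table 5 has {2, 3}, leaving only 5.
Round 1, table 6: round 1 has {4, 5, 1, 6} and table 6 has {3}, leaving only 2.
Round 1, table 4: round 1 has {4, 5, 2, 1, 6} and table 4 has {4}, leaving only 3.
Round 2, table 6: round 2 has {4, 2, 1, 6} and table 6 has {2, 3}, leaving only 5.
Round 2, table 3: round 2 has {4, 5, 2, 1, 6} and table 3 has {4, 2, 6}, leaving only 3.
Round 5, table 1: round 5 has {2, 3} and table 1 has {4, 1, 6}, leaving only 5.
Round 5, table 3: round 5 has {5, 2, 3} and table 3 has {4, 2, 3, 6}, leaving only 1.
Round 4, table 3: round 4 has {} and table 3 has {4, 2, 1, 3, 6}, leaving only 5.
Round 4, table 2: round 4 has {5} and table 2 has {2, 1, 3, 6}, leaving only 4.
Round 5, table 4: round 5 has {5, 2, 1, 3} and table 4 has {4, 3}, leaving only 6.
Round 5, table 5: round 5 has {5, 2, 1, 3, 6} and table 5 has {5, 2, 3}, leaving only 4.
Round 6, table 1: round 6 has {3, 6} and table 1 has {4, 5, 1, 6}, leaving only 2.
Round 4, table 1: round 4 has {4, 5} and table 1 has {4, 5, 2, 1, 6}, leaving only 3.
Round 6, table 2: round 6 has {2, 3, 6} and table 2 has {4, 2, 1, 3, 6}, leaving only 5.
Round 6, table 4: round 6 has {5, 2, 3, 6} and table 4 has {4, 3, 6}, leaving only 1.
Round 4 already has {4, 5, 3} and table 4 already has {4, 1, 3, 6}, so round 4, table 4 must be 2.

2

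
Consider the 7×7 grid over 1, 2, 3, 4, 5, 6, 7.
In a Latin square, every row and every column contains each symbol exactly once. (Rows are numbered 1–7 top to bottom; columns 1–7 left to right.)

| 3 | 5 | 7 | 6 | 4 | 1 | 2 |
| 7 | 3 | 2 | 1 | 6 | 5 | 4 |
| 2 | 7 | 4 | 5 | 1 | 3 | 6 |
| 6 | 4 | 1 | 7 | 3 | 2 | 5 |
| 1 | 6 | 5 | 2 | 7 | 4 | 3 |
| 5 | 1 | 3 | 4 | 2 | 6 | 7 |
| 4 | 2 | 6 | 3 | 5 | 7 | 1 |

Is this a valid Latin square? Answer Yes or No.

Each row is a permutation of the 7 symbols, and so is each column.

Yes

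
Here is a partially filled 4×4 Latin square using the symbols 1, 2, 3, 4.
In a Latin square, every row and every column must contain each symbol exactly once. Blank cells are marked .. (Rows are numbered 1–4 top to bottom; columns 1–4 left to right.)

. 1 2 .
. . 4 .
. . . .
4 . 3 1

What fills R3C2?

4

Row 1, column 1: row 1 has {1, 2} and column 1 has {4}, leaving only 3.
Row 1, column 4: row 1 has {1, 2, 3} and column 4 has {1}, leaving only 4.
Row 3, column 3: row 3 has {} and column 3 has {2, 3, 4}, leaving only 1.
Row 3, column 1: row 3 has {1} and column 1 has {3, 4}, leaving only 2.
Row 2, column 1: row 2 has {4} and column 1 has {2, 3, 4}, leaving only 1.
Row 3, column 4: row 3 has {1, 2} and column 4 has {1, 4}, leaving only 3.
Row 3 already has {1, 2, 3} and column 2 already has {1}, so row 3, column 2 must be 4.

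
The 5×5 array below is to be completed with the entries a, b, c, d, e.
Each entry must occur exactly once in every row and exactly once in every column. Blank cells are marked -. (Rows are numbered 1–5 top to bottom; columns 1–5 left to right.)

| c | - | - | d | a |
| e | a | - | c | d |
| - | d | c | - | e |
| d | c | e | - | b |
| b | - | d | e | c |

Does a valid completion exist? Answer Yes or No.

Row 5, column 2: row 5 together with column 2 already contain {a, b, c, d, e} — every symbol — so nothing can go there. The grid has no valid completion.

No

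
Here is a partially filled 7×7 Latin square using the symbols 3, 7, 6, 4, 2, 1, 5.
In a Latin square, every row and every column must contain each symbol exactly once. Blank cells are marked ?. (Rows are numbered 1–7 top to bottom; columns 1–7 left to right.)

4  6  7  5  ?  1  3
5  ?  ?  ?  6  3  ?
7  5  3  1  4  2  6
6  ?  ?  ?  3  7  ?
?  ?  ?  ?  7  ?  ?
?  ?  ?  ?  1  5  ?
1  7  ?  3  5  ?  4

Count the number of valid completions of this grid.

Row 1, column 5: eliminating its row and column leaves {2}.
Row 2, column 2: eliminating its row and column leaves {4, 2, 1}.
Row 2, column 3: eliminating its row and column leaves {4, 2, 1}.
Row 2, column 4: eliminating its row and column leaves {7, 4, 2}.
Row 2, column 7: eliminating its row and column leaves {7, 2, 1}.
Row 4, column 2: eliminating its row and column leaves {4, 2, 1}.
Row 4, column 3: eliminating its row and column leaves {4, 2, 1, 5}.
Row 4, column 4: eliminating its row and column leaves {4, 2}.
Row 4, column 7: eliminating its row and column leaves {2, 1, 5}.
Row 5, column 1: eliminating its row and column leaves {3, 2}.
Row 5, column 2: eliminating its row and column leaves {3, 4, 2, 1}.
Row 5, column 3: eliminating its row and column leaves {6, 4, 2, 1, 5}.
Row 5, column 4: eliminating its row and column leaves {6, 4, 2}.
Row 5, column 6: eliminating its row and column leaves {6, 4}.
Row 5, column 7: eliminating its row and column leaves {2, 1, 5}.
Row 6, column 1: eliminating its row and column leaves {3, 2}.
Row 6, column 2: eliminating its row and column leaves {3, 4, 2}.
Row 6, column 3: eliminating its row and column leaves {6, 4, 2}.
Row 6, column 4: eliminating its row and column leaves {7, 6, 4, 2}.
Row 6, column 7: eliminating its row and column leaves {7, 2}.
Row 7, column 3: eliminating its row and column leaves {6, 2}.
Row 7, column 6: eliminating its row and column leaves {6}.
Enumerating the assignments across these blanks that avoid any row or column repeat gives 14 completions.

14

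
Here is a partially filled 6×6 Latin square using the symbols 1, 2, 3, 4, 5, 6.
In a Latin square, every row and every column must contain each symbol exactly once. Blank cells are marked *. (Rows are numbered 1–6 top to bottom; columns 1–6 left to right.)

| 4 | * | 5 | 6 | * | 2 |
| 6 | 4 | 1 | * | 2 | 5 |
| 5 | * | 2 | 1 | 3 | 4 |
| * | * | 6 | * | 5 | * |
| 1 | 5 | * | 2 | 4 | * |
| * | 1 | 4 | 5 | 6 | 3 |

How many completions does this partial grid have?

1

Row 1, column 2: eliminating its row and column leaves {3}.
Row 1, column 5: eliminating its row and column leaves {1}.
Row 2, column 4: eliminating its row and column leaves {3}.
Row 3, column 2: eliminating its row and column leaves {6}.
Row 4, column 1: eliminating its row and column leaves {2, 3}.
Row 4, column 2: eliminating its row and column leaves {2, 3}.
Row 4, column 4: eliminating its row and column leaves {3, 4}.
Row 4, column 6: eliminating its row and column leaves {1}.
Row 5, column 3: eliminating its row and column leaves {3}.
Row 5, column 6: eliminating its row and column leaves {6}.
Row 6, column 1: eliminating its row and column leaves {2}.
Only one assignment across all blanks avoids any row or column repeat, giving 1 completion.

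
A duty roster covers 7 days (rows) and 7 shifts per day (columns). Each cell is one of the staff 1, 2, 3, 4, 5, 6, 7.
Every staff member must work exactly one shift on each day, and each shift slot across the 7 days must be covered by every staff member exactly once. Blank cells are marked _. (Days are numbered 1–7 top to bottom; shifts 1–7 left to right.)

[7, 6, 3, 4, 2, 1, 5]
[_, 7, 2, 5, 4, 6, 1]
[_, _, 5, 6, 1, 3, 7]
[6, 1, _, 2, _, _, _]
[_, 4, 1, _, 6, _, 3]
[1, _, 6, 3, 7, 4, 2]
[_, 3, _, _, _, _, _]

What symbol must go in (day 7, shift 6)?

Day 2, shift 1: day 2 has {1, 2, 4, 5, 6, 7} and shift 1 has {1, 6, 7}, leaving only 3.
Day 3, shift 2: day 3 has {1, 3, 5, 6, 7} and shift 2 has {1, 3, 4, 6, 7}, leaving only 2.
Day 3, shift 1: day 3 has {1, 2, 3, 5, 6, 7} and shift 1 has {1, 3, 6, 7}, leaving only 4.
Day 4, shift 7: day 4 has {1, 2, 6} and shift 7 has {1, 2, 3, 5, 7}, leaving only 4.
Day 4, shift 3: day 4 has {1, 2, 4, 6} and shift 3 has {1, 2, 3, 5, 6}, leaving only 7.
Day 4, shift 6: day 4 has {1, 2, 4, 6, 7} and shift 6 has {1, 3, 4, 6}, leaving only 5.
Day 4, shift 5: day 4 has {1, 2, 4, 5, 6, 7} and shift 5 has {1, 2, 4, 6, 7}, leaving only 3.
Day 5, shift 4: day 5 has {1, 3, 4, 6} and shift 4 has {2, 3, 4, 5, 6}, leaving only 7.
Day 5, shift 6: day 5 has {1, 3, 4, 6, 7} and shift 6 has {1, 3, 4, 5, 6}, leaving only 2.
Day 7 already has {3} and shift 6 already has {1, 2, 3, 4, 5, 6}, so day 7, shift 6 must be 7.

7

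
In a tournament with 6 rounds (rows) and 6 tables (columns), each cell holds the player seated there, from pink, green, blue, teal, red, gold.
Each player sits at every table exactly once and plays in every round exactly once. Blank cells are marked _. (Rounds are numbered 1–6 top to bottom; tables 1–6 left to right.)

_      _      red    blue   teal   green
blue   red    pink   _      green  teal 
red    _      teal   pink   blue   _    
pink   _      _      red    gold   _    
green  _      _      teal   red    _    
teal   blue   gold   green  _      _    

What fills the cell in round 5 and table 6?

pink

Round 1, table 1: round 1 has {green, blue, teal, red} and table 1 has {pink, green, blue, teal, red}, leaving only gold.
Round 1, table 2: round 1 has {green, blue, teal, red, gold} and table 2 has {blue, red}, leaving only pink.
Round 2, table 4: round 2 has {pink, green, blue, teal, red} and table 4 has {pink, green, blue, teal, red}, leaving only gold.
Round 3, table 6: round 3 has {pink, blue, teal, red} and table 6 has {green, teal}, leaving only gold.
Round 3, table 2: round 3 has {pink, blue, teal, red, gold} and table 2 has {pink, blue, red}, leaving only green.
Round 4, table 2: round 4 has {pink, red, gold} and table 2 has {pink, green, blue, red}, leaving only teal.
Round 4, table 6: round 4 has {pink, teal, red, gold} and table 6 has {green, teal, gold}, leaving only blue.
Round 5 already has {green, teal, red} and table 6 already has {green, blue, teal, gold}, so round 5, table 6 must be pink.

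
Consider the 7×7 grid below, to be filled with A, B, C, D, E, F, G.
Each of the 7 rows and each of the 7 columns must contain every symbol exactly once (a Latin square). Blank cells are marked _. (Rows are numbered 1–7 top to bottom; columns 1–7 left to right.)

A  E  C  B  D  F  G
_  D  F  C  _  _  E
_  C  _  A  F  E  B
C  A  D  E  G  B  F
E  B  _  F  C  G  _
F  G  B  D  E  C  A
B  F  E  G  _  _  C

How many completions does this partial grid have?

Row 2, column 1: eliminating its row and column leaves {G}.
Row 2, column 5: eliminating its row and column leaves {A, B}.
Row 2, column 6: eliminating its row and column leaves {A}.
Row 3, column 1: eliminating its row and column leaves {D, G}.
Row 3, column 3: eliminating its row and column leaves {G}.
Row 5, column 3: eliminating its row and column leaves {A}.
Row 5, column 7: eliminating its row and column leaves {D}.
Row 7, column 5: eliminating its row and column leaves {A}.
Row 7, column 6: eliminating its row and column leaves {A, D}.
Only one assignment across all blanks avoids any row or column repeat, giving 1 completion.

1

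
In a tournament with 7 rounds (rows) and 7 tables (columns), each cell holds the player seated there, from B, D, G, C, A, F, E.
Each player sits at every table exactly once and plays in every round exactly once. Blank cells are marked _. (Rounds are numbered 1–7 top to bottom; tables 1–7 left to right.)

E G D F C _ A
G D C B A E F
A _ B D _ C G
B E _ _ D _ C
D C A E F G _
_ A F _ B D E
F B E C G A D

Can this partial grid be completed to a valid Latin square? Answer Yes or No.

No round or table among the givens repeats a symbol, and propagating forced cells runs into no contradiction.
One valid completion exists (for instance, E G D F C B A / G D C B A E F / A F B D E C G / B E G A D F C / D C A E F G B / C A F G B D E / F B E C G A D).

Yes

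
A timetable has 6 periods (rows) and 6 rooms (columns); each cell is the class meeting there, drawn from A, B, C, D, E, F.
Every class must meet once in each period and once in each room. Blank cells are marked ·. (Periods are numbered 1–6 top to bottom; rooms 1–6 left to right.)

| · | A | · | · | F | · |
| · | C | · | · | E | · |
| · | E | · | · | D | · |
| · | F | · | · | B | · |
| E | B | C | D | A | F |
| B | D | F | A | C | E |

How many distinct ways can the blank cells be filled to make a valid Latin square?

Period 1, room 1: eliminating its period and room leaves {C, D}.
Period 1, room 3: eliminating its period and room leaves {B, D, E}.
Period 1, room 4: eliminating its period and room leaves {B, C, E}.
Period 1, room 6: eliminating its period and room leaves {B, C, D}.
Period 2, room 1: eliminating its period and room leaves {A, D, F}.
Period 2, room 3: eliminating its period and room leaves {A, B, D}.
Period 2, room 4: eliminating its period and room leaves {B, F}.
Period 2, room 6: eliminating its period and room leaves {A, B, D}.
Period 3, room 1: eliminating its period and room leaves {A, C, F}.
Period 3, room 3: eliminating its period and room leaves {A, B}.
Period 3, room 4: eliminating its period and room leaves {B, C, F}.
Period 3, room 6: eliminating its period and room leaves {A, B, C}.
Period 4, room 1: eliminating its period and room leaves {A, C, D}.
Period 4, room 3: eliminating its period and room leaves {A, D, E}.
Period 4, room 4: eliminating its period and room leaves {C, E}.
Period 4, room 6: eliminating its period and room leaves {A, C, D}.
Enumerating the assignments across these blanks that avoid any period or room repeat gives 14 completions.

14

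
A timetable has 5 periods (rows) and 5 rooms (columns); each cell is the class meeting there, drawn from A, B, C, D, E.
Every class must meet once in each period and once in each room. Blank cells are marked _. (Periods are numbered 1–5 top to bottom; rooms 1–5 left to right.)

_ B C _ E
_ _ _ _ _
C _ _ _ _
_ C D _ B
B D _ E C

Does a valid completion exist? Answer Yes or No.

Yes

No period or room among the givens repeats a symbol, and propagating forced cells runs into no contradiction.
One valid completion exists (for instance, A B C D E / D E B C A / C A E B D / E C D A B / B D A E C).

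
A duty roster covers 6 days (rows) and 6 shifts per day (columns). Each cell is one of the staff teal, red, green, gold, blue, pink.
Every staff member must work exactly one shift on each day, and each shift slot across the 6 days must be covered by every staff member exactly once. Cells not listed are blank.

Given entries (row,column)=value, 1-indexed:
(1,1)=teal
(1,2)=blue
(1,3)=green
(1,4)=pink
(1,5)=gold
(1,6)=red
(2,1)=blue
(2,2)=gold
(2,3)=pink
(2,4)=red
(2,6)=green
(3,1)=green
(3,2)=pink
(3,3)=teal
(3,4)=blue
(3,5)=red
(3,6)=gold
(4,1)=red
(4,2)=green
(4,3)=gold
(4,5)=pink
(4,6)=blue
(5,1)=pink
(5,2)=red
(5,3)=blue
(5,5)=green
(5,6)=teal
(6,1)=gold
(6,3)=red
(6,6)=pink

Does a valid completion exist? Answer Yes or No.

No day or shift among the givens repeats a symbol, and propagating forced cells runs into no contradiction.
One valid completion exists (for instance, teal blue green pink gold red / blue gold pink red teal green / green pink teal blue red gold / red green gold teal pink blue / pink red blue gold green teal / gold teal red green blue pink).

Yes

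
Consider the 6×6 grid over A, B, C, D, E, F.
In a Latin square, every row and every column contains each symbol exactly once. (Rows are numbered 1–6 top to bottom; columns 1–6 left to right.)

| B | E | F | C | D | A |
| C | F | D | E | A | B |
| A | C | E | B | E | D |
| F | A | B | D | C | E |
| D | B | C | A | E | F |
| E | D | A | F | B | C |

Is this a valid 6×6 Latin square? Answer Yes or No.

No

Row 3 contains E twice (at columns 3 and 5), so it is not a permutation.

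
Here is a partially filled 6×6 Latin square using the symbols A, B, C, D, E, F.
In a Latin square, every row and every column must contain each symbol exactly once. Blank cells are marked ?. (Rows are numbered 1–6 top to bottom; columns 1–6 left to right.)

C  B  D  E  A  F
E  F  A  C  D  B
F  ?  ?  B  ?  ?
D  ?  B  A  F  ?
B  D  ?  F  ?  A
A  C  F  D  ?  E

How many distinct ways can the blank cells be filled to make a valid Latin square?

2

Row 3, column 2: eliminating its row and column leaves {A, E}.
Row 3, column 3: eliminating its row and column leaves {C, E}.
Row 3, column 5: eliminating its row and column leaves {C, E}.
Row 3, column 6: eliminating its row and column leaves {C, D}.
Row 4, column 2: eliminating its row and column leaves {E}.
Row 4, column 6: eliminating its row and column leaves {C}.
Row 5, column 3: eliminating its row and column leaves {C, E}.
Row 5, column 5: eliminating its row and column leaves {C, E}.
Row 6, column 5: eliminating its row and column leaves {B}.
Enumerating the assignments across these blanks that avoid any row or column repeat gives 2 completions.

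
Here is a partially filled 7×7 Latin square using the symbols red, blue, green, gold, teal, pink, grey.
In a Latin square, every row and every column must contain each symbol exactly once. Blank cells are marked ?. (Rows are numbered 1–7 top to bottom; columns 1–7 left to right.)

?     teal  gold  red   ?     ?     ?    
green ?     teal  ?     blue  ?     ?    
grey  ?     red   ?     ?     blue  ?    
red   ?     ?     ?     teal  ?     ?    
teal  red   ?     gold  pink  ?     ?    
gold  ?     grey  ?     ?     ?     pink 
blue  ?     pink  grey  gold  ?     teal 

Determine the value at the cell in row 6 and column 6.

Row 1, column 1: row 1 has {red, gold, teal} and column 1 has {red, blue, green, gold, teal, grey}, leaving only pink.
Row 2, column 4: row 2 has {blue, green, teal} and column 4 has {red, gold, grey}, leaving only pink.
Row 3, column 5: row 3 has {red, blue, grey} and column 5 has {blue, gold, teal, pink}, leaving only green.
Row 1, column 5: row 1 has {red, gold, teal, pink} and column 5 has {blue, green, gold, teal, pink}, leaving only grey.
Row 1, column 6: row 1 has {red, gold, teal, pink, grey} and column 6 has {blue}, leaving only green.
Row 1, column 7: row 1 has {red, green, gold, teal, pink, grey} and column 7 has {teal, pink}, leaving only blue.
Row 3, column 4: row 3 has {red, blue, green, grey} and column 4 has {red, gold, pink, grey}, leaving only teal.
Row 3, column 7: row 3 has {red, blue, green, teal, grey} and column 7 has {blue, teal, pink}, leaving only gold.
Row 3, column 2: row 3 has {red, blue, green, gold, teal, grey} and column 2 has {red, teal}, leaving only pink.
Row 5, column 6: row 5 has {red, gold, teal, pink} and column 6 has {blue, green}, leaving only grey.
Row 5, column 7: row 5 has {red, gold, teal, pink, grey} and column 7 has {blue, gold, teal, pink}, leaving only green.
Row 4, column 7: row 4 has {red, teal} and column 7 has {blue, green, gold, teal, pink}, leaving only grey.
Row 2, column 7: row 2 has {blue, green, teal, pink} and column 7 has {blue, green, gold, teal, pink, grey}, leaving only red.
Row 2, column 6: row 2 has {red, blue, green, teal, pink} and column 6 has {blue, green, grey}, leaving only gold.
Row 2, column 2: row 2 has {red, blue, green, gold, teal, pink} and column 2 has {red, teal, pink}, leaving only grey.
Row 4, column 6: row 4 has {red, teal, grey} and column 6 has {blue, green, gold, grey}, leaving only pink.
Row 5, column 3: row 5 has {red, green, gold, teal, pink, grey} and column 3 has {red, gold, teal, pink, grey}, leaving only blue.
Row 4, column 3: row 4 has {red, teal, pink, grey} and column 3 has {red, blue, gold, teal, pink, grey}, leaving only green.
Row 4, column 4: row 4 has {red, green, teal, pink, grey} and column 4 has {red, gold, teal, pink, grey}, leaving only blue.
Row 4, column 2: row 4 has {red, blue, green, teal, pink, grey} and column 2 has {red, teal, pink, grey}, leaving only gold.
Row 6, column 4: row 6 has {gold, pink, grey} and column 4 has {red, blue, gold, teal, pink, grey}, leaving only green.
Row 6, column 2: row 6 has {green, gold, pink, grey} and column 2 has {red, gold, teal, pink, grey}, leaving only blue.
Row 6, column 5: row 6 has {blue, green, gold, pink, grey} and column 5 has {blue, green, gold, teal, pink, grey}, leaving only red.
Row 6 already has {red, blue, green, gold, pink, grey} and column 6 already has {blue, green, gold, pink, grey}, so row 6, column 6 must be teal.

teal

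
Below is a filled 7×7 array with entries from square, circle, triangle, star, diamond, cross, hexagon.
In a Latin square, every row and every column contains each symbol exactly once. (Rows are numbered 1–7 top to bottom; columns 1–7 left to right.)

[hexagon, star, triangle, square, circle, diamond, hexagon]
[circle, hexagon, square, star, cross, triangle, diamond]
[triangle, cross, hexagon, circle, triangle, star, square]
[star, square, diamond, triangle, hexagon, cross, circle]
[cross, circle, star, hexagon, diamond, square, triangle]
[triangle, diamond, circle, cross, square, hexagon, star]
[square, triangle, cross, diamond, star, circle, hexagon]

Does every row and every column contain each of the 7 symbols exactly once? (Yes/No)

Row 3 contains triangle twice (at columns 1 and 5); row 1 is also not a permutation.

No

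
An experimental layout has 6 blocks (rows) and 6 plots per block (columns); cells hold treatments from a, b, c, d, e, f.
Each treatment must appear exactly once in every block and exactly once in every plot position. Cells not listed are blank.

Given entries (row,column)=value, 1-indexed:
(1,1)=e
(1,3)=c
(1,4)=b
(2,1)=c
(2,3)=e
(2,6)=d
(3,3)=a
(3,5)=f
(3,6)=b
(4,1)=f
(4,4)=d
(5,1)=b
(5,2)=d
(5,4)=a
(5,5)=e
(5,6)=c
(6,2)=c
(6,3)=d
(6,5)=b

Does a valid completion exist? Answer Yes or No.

Yes

No block or plot among the givens repeats a symbol, and propagating forced cells runs into no contradiction.
One valid completion exists (for instance, e f c b d a / c b e f a d / d e a c f b / f a b d c e / b d f a e c / a c d e b f).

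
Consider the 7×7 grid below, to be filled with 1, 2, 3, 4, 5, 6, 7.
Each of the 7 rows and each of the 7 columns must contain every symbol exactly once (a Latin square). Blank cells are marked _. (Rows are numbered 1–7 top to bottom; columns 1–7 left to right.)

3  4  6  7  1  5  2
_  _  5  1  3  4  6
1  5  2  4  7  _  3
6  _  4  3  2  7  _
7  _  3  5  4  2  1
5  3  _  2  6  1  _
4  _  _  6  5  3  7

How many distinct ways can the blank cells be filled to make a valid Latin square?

Row 2, column 1: eliminating its row and column leaves {2}.
Row 2, column 2: eliminating its row and column leaves {2, 7}.
Row 3, column 6: eliminating its row and column leaves {6}.
Row 4, column 2: eliminating its row and column leaves {1}.
Row 4, column 7: eliminating its row and column leaves {5}.
Row 5, column 2: eliminating its row and column leaves {6}.
Row 6, column 3: eliminating its row and column leaves {7}.
Row 6, column 7: eliminating its row and column leaves {4}.
Row 7, column 2: eliminating its row and column leaves {1, 2}.
Row 7, column 3: eliminating its row and column leaves {1}.
Only one assignment across all blanks avoids any row or column repeat, giving 1 completion.

1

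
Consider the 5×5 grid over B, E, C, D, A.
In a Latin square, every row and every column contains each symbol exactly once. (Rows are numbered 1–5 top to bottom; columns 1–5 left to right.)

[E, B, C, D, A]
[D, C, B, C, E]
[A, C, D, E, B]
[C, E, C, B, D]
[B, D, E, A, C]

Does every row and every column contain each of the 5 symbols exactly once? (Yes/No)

Row 2 contains C twice (at columns 2 and 4); row 4 is also not a permutation.

No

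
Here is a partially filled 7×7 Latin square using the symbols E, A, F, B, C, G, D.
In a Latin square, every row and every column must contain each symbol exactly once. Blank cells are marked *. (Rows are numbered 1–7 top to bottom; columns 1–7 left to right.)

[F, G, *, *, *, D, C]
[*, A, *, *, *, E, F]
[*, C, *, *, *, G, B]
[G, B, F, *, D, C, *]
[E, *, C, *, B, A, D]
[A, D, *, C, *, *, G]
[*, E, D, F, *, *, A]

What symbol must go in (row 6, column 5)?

Row 3, column 1: row 3 has {B, C, G} and column 1 has {E, A, F, G}, leaving only D.
Row 4, column 7: row 4 has {F, B, C, G, D} and column 7 has {A, F, B, C, G, D}, leaving only E.
Row 4, column 4: row 4 has {E, F, B, C, G, D} and column 4 has {F, C}, leaving only A.
Row 3, column 4: row 3 has {B, C, G, D} and column 4 has {A, F, C}, leaving only E.
Row 1, column 4: row 1 has {F, C, G, D} and column 4 has {E, A, F, C}, leaving only B.
Row 3, column 3: row 3 has {E, B, C, G, D} and column 3 has {F, C, D}, leaving only A.
Row 1, column 3: row 1 has {F, B, C, G, D} and column 3 has {A, F, C, D}, leaving only E.
Row 1, column 5: row 1 has {E, F, B, C, G, D} and column 5 has {B, D}, leaving only A.
Row 3, column 5: row 3 has {E, A, B, C, G, D} and column 5 has {A, B, D}, leaving only F.
Row 6 already has {A, C, G, D} and column 5 already has {A, F, B, D}, so row 6, column 5 must be E.

E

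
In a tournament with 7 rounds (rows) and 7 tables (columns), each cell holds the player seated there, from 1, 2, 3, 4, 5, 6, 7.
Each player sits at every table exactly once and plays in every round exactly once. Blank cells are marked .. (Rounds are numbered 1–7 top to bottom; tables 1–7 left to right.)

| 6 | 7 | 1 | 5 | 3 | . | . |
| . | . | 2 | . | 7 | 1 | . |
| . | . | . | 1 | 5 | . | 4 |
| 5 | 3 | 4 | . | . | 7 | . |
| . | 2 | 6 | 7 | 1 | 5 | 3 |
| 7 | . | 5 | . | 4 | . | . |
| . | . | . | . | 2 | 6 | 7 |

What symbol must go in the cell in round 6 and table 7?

Round 1, table 7: round 1 has {1, 3, 5, 6, 7} and table 7 has {3, 4, 7}, leaving only 2.
Round 1, table 6: round 1 has {1, 2, 3, 5, 6, 7} and table 6 has {1, 5, 6, 7}, leaving only 4.
Round 3, table 2: round 3 has {1, 4, 5} and table 2 has {2, 3, 7}, leaving only 6.
Round 4, table 5: round 4 has {3, 4, 5, 7} and table 5 has {1, 2, 3, 4, 5, 7}, leaving only 6.
Round 4, table 4: round 4 has {3, 4, 5, 6, 7} and table 4 has {1, 5, 7}, leaving only 2.
Round 4, table 7: round 4 has {2, 3, 4, 5, 6, 7} and table 7 has {2, 3, 4, 7}, leaving only 1.
Round 6 already has {4, 5, 7} and table 7 already has {1, 2, 3, 4, 7}, so round 6, table 7 must be 6.

6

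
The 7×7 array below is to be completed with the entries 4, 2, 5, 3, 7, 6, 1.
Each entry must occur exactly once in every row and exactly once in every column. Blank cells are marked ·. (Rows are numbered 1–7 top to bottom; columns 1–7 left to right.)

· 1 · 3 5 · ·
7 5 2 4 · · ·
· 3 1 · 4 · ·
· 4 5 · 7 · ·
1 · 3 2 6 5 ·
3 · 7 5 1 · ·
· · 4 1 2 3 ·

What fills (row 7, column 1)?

5

Row 1, column 3: row 1 has {5, 3, 1} and column 3 has {4, 2, 5, 3, 7, 1}, leaving only 6.
Row 2, column 5: row 2 has {4, 2, 5, 7} and column 5 has {4, 2, 5, 7, 6, 1}, leaving only 3.
Row 4, column 4: row 4 has {4, 5, 7} and column 4 has {4, 2, 5, 3, 1}, leaving only 6.
Row 3, column 4: row 3 has {4, 3, 1} and column 4 has {4, 2, 5, 3, 6, 1}, leaving only 7.
Row 4, column 1: row 4 has {4, 5, 7, 6} and column 1 has {3, 7, 1}, leaving only 2.
Row 1, column 1: row 1 has {5, 3, 6, 1} and column 1 has {2, 3, 7, 1}, leaving only 4.
Row 4, column 6: row 4 has {4, 2, 5, 7, 6} and column 6 has {5, 3}, leaving only 1.
Row 2, column 6: row 2 has {4, 2, 5, 3, 7} and column 6 has {5, 3, 1}, leaving only 6.
Row 2, column 7: row 2 has {4, 2, 5, 3, 7, 6} and column 7 has {}, leaving only 1.
Row 3, column 6: row 3 has {4, 3, 7, 1} and column 6 has {5, 3, 6, 1}, leaving only 2.
Row 1, column 6: row 1 has {4, 5, 3, 6, 1} and column 6 has {2, 5, 3, 6, 1}, leaving only 7.
Row 1, column 7: row 1 has {4, 5, 3, 7, 6, 1} and column 7 has {1}, leaving only 2.
Row 4, column 7: row 4 has {4, 2, 5, 7, 6, 1} and column 7 has {2, 1}, leaving only 3.
Row 5, column 2: row 5 has {2, 5, 3, 6, 1} and column 2 has {4, 5, 3, 1}, leaving only 7.
Row 5, column 7: row 5 has {2, 5, 3, 7, 6, 1} and column 7 has {2, 3, 1}, leaving only 4.
Row 6, column 6: row 6 has {5, 3, 7, 1} and column 6 has {2, 5, 3, 7, 6, 1}, leaving only 4.
Row 6, column 7: row 6 has {4, 5, 3, 7, 1} and column 7 has {4, 2, 3, 1}, leaving only 6.
Row 3, column 7: row 3 has {4, 2, 3, 7, 1} and column 7 has {4, 2, 3, 6, 1}, leaving only 5.
Row 3, column 1: row 3 has {4, 2, 5, 3, 7, 1} and column 1 has {4, 2, 3, 7, 1}, leaving only 6.
Row 7 already has {4, 2, 3, 1} and column 1 already has {4, 2, 3, 7, 6, 1}, so row 7, column 1 must be 5.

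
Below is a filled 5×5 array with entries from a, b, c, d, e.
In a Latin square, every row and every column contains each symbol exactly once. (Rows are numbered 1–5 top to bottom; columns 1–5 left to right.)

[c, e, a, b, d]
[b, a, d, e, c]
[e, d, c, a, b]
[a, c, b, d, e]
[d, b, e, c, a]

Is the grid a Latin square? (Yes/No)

Yes

Each row is a permutation of the 5 symbols, and so is each column.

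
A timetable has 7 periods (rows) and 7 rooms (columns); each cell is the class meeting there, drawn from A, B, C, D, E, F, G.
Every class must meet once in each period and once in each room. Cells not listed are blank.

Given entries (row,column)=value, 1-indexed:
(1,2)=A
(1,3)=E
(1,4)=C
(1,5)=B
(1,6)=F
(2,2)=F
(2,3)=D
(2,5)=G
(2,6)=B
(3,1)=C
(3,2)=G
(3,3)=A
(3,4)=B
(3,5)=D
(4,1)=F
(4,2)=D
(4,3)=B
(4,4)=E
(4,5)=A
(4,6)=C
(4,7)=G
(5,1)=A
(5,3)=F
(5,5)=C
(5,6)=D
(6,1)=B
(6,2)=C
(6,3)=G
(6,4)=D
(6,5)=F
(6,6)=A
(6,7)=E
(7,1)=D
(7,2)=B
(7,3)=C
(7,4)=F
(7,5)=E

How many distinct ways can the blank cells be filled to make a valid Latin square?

Period 1, room 1: eliminating its period and room leaves {G}.
Period 1, room 7: eliminating its period and room leaves {D}.
Period 2, room 1: eliminating its period and room leaves {E}.
Period 2, room 4: eliminating its period and room leaves {A}.
Period 2, room 7: eliminating its period and room leaves {A, C}.
Period 3, room 6: eliminating its period and room leaves {E}.
Period 3, room 7: eliminating its period and room leaves {F}.
Period 5, room 2: eliminating its period and room leaves {E}.
Period 5, room 4: eliminating its period and room leaves {G}.
Period 5, room 7: eliminating its period and room leaves {B}.
Period 7, room 6: eliminating its period and room leaves {G}.
Period 7, room 7: eliminating its period and room leaves {A}.
Only one assignment across all blanks avoids any period or room repeat, giving 1 completion.

1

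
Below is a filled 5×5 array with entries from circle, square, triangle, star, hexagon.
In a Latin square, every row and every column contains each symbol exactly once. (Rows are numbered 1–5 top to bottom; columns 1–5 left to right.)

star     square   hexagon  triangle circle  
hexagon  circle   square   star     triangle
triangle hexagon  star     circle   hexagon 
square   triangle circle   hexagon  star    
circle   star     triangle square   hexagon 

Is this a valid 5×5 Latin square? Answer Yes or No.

No

Column 5 contains hexagon twice (at rows 3 and 5), so it is not a permutation.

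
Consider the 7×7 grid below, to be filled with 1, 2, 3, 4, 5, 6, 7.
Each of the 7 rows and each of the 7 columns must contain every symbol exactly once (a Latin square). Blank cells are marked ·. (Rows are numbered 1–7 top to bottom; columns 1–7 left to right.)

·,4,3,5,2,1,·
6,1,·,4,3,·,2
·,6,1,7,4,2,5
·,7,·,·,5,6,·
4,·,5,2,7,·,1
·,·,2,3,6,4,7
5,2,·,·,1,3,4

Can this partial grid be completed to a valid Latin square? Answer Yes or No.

Row 5, column 6: row 5 together with column 6 already contain {1, 2, 3, 4, 5, 6, 7} — every symbol — so nothing can go there. The grid has no valid completion.

No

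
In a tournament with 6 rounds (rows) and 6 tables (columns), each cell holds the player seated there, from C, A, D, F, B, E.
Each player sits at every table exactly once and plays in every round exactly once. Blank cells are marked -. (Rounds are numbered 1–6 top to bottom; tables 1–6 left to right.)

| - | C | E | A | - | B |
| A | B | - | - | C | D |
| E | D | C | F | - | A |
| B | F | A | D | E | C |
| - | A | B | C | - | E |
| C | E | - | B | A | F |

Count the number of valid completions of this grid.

2

Round 1, table 1: eliminating its round and table leaves {D, F}.
Round 1, table 5: eliminating its round and table leaves {D, F}.
Round 2, table 3: eliminating its round and table leaves {F}.
Round 2, table 4: eliminating its round and table leaves {E}.
Round 3, table 5: eliminating its round and table leaves {B}.
Round 5, table 1: eliminating its round and table leaves {D, F}.
Round 5, table 5: eliminating its round and table leaves {D, F}.
Round 6, table 3: eliminating its round and table leaves {D}.
Enumerating the assignments across these blanks that avoid any round or table repeat gives 2 completions.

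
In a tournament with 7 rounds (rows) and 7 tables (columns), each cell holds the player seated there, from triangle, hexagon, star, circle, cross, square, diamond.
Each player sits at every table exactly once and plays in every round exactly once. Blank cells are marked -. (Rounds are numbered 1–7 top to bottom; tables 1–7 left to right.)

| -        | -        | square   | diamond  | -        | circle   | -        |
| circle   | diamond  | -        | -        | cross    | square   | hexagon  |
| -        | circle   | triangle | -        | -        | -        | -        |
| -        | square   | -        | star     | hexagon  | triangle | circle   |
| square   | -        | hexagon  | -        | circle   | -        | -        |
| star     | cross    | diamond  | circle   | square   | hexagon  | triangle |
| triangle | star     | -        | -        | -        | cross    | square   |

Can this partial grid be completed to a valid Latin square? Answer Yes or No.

No round or table among the givens repeats a symbol, and propagating forced cells runs into no contradiction.
One valid completion exists (for instance, cross hexagon square diamond triangle circle star / circle diamond star triangle cross square hexagon / hexagon circle triangle square star diamond cross / diamond square cross star hexagon triangle circle / square triangle hexagon cross circle star diamond / star cross diamond circle square hexagon triangle / triangle star circle hexagon diamond cross square).

Yes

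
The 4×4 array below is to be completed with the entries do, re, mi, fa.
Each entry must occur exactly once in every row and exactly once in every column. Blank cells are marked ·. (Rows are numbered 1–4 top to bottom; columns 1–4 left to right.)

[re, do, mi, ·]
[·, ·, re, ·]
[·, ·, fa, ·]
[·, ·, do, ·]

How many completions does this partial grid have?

Row 1, column 4: eliminating its row and column leaves {fa}.
Row 2, column 1: eliminating its row and column leaves {do, mi, fa}.
Row 2, column 2: eliminating its row and column leaves {mi, fa}.
Row 2, column 4: eliminating its row and column leaves {do, mi, fa}.
Row 3, column 1: eliminating its row and column leaves {do, mi}.
Row 3, column 2: eliminating its row and column leaves {re, mi}.
Row 3, column 4: eliminating its row and column leaves {do, re, mi}.
Row 4, column 1: eliminating its row and column leaves {mi, fa}.
Row 4, column 2: eliminating its row and column leaves {re, mi, fa}.
Row 4, column 4: eliminating its row and column leaves {re, mi, fa}.
Enumerating the assignments across these blanks that avoid any row or column repeat gives 4 completions.

4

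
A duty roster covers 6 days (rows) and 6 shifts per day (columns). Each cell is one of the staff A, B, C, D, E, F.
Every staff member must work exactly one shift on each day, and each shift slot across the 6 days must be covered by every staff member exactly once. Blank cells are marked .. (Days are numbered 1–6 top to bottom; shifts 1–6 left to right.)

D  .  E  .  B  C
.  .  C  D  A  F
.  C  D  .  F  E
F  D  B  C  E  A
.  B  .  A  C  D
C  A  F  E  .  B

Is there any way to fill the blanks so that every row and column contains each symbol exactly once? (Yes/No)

Day 5, shift 3: day 5 together with shift 3 already contain {A, B, C, D, E, F} — every symbol — so nothing can go there. The grid has no valid completion.

No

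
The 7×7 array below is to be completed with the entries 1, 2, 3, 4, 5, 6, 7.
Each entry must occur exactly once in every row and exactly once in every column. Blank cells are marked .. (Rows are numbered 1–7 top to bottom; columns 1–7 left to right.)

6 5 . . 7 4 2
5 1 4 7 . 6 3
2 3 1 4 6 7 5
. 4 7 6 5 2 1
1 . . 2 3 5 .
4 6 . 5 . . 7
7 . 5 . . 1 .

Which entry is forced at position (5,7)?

Row 1, column 3: row 1 has {2, 4, 5, 6, 7} and column 3 has {1, 4, 5, 7}, leaving only 3.
Row 1, column 4: row 1 has {2, 3, 4, 5, 6, 7} and column 4 has {2, 4, 5, 6, 7}, leaving only 1.
Row 2, column 5: row 2 has {1, 3, 4, 5, 6, 7} and column 5 has {3, 5, 6, 7}, leaving only 2.
Row 4, column 1: row 4 has {1, 2, 4, 5, 6, 7} and column 1 has {1, 2, 4, 5, 6, 7}, leaving only 3.
Row 5, column 2: row 5 has {1, 2, 3, 5} and column 2 has {1, 3, 4, 5, 6}, leaving only 7.
Row 5, column 3: row 5 has {1, 2, 3, 5, 7} and column 3 has {1, 3, 4, 5, 7}, leaving only 6.
Row 5 already has {1, 2, 3, 5, 6, 7} and column 7 already has {1, 2, 3, 5, 7}, so row 5, column 7 must be 4.

4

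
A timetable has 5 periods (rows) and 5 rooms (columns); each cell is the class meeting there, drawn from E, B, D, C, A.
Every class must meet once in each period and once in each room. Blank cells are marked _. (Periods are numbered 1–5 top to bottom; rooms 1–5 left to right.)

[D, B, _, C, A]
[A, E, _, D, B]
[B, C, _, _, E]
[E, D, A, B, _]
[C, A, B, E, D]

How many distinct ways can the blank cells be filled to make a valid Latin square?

1

Period 1, room 3: eliminating its period and room leaves {E}.
Period 2, room 3: eliminating its period and room leaves {C}.
Period 3, room 3: eliminating its period and room leaves {D}.
Period 3, room 4: eliminating its period and room leaves {A}.
Period 4, room 5: eliminating its period and room leaves {C}.
Only one assignment across all blanks avoids any period or room repeat, giving 1 completion.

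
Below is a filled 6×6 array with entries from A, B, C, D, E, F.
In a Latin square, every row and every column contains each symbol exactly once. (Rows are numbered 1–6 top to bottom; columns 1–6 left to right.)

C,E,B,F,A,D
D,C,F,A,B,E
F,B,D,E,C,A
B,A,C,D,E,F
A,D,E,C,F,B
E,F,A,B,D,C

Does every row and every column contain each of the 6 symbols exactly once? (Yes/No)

Each row is a permutation of the 6 symbols, and so is each column.

Yes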